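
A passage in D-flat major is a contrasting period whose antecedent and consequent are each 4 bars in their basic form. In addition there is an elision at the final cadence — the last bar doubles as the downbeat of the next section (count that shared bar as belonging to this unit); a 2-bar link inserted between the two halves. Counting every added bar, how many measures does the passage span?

10 measures

Basic contrasting period: 4 + 4 = 8 bars.
8 (basic form) + 2 (link) = 10.
The elision shares a bar with the next section but does not change this unit's count.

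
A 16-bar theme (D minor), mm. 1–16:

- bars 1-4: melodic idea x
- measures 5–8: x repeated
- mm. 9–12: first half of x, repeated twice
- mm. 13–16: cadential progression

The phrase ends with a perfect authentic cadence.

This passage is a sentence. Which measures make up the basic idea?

The presentation of a sentence is the basic idea (mm. 1–4) plus its repetition (bars 5-8); the basic idea is therefore mm. 1–4.

measures 1–4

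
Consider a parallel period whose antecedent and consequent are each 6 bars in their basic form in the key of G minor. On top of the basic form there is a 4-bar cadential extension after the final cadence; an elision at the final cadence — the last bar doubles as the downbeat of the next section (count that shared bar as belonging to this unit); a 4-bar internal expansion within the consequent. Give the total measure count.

20 measures

Basic parallel period: 6 + 6 = 12 bars.
12 (basic form) + 4 (cadential extension) + 4 (internal expansion) = 20.
The elision shares a bar with the next section but does not change this unit's count.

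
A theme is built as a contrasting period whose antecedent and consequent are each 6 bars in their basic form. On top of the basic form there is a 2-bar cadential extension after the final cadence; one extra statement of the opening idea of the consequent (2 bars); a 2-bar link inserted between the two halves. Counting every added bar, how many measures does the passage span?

18 measures

Basic contrasting period: 6 + 6 = 12 bars.
12 (basic form) + 2 (cadential extension) + 2 (extra statement) + 2 (link) = 18.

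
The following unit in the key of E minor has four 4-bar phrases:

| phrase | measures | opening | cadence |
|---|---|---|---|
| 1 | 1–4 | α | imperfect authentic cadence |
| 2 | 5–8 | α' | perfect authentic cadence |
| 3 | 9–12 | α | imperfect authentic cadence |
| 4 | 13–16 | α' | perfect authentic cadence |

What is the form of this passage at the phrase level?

repeated period

The cadence pattern IAC–PAC–IAC–PAC is weak–strong twice, and phrases 3–4 restate phrases 1–2: a period heard twice, not a double period (which would end weakly at phrase 2).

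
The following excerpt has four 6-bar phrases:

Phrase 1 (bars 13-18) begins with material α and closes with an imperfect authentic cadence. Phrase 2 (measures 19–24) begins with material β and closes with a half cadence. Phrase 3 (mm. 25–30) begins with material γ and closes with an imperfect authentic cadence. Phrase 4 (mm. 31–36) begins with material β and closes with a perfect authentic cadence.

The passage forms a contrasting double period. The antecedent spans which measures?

measures 13–24

In a double period the four phrases pair into a large antecedent (phrases 1–2, ending half cadence) and a large consequent (phrases 3–4, ending perfect authentic cadence). The antecedent spans bars 13–24.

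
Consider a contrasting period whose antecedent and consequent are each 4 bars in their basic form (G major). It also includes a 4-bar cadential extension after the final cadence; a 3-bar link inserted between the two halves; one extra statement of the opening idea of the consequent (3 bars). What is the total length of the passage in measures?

18 measures

Basic contrasting period: 4 + 4 = 8 bars.
8 (basic form) + 4 (cadential extension) + 3 (link) + 3 (extra statement) = 18.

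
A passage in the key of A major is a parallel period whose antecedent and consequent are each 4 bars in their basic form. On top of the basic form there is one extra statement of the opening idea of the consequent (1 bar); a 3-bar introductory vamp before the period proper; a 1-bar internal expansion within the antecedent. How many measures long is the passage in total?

13 measures

Basic parallel period: 4 + 4 = 8 bars.
8 (basic form) + 1 (extra statement) + 3 (introduction) + 1 (internal expansion) = 13.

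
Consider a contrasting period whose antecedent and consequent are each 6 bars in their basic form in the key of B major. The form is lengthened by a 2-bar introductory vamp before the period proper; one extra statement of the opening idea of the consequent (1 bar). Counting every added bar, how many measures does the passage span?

Basic contrasting period: 6 + 6 = 12 bars.
12 (basic form) + 2 (introduction) + 1 (extra statement) = 15.

15 measures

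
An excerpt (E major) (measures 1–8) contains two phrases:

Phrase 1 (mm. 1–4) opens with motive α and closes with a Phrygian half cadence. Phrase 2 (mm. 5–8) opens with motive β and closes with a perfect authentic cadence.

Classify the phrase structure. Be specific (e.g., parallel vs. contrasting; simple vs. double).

Phrase 1 ends with a Phrygian half cadence (weaker) and phrase 2 with a perfect authentic cadence (stronger): antecedent + consequent = a period.
The two phrases open with different material (α / β), so the period is contrasting.

contrasting period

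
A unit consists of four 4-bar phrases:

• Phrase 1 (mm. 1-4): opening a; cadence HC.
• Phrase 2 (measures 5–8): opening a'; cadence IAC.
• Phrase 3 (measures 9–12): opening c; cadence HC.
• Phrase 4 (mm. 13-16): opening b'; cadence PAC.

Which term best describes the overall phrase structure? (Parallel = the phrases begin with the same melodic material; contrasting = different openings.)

Four phrases in two halves: the first half (mm. 1-8) ends with an imperfect authentic cadence, the second (measures 9–16) with a perfect authentic cadence — a large antecedent–consequent pair, i.e. a double period.
Phrase 3 begins with different material from phrase 1, making it contrasting.

contrasting double period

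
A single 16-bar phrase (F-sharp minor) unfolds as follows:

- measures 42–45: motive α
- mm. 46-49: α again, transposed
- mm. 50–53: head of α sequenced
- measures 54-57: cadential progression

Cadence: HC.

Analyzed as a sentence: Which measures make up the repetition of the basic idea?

measures 46–49

The presentation of a sentence is the basic idea (measures 42–45) plus its repetition (bars 46–49); the repetition of the basic idea is therefore bars 46-49.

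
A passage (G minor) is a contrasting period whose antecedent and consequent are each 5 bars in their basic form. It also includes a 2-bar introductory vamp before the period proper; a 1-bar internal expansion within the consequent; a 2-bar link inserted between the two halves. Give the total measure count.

Basic contrasting period: 5 + 5 = 10 bars.
10 (basic form) + 2 (introduction) + 1 (internal expansion) + 2 (link) = 15.

15 measures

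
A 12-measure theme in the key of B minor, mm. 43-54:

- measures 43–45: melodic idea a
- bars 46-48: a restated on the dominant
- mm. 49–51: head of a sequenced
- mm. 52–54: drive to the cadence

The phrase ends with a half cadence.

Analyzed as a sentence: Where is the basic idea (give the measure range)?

measures 43–45

The presentation of a sentence is the basic idea (measures 43–45) plus its repetition (mm. 46–48); the basic idea is therefore bars 43–45.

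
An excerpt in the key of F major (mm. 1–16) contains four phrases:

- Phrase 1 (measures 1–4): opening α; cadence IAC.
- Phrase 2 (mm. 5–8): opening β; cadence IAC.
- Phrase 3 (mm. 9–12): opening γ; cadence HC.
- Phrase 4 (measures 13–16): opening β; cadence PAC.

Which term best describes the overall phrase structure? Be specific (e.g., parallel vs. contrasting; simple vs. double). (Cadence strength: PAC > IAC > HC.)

Four phrases in two halves: the first half (bars 1–8) ends with an imperfect authentic cadence, the second (mm. 9–16) with a perfect authentic cadence — a large antecedent–consequent pair, i.e. a double period.
Phrase 3 begins with different material from phrase 1, making it contrasting.

contrasting double period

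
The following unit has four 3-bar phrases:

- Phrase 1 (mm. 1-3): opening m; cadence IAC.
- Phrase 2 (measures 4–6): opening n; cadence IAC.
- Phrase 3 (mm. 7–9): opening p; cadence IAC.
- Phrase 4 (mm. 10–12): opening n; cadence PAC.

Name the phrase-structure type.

contrasting double period

Four phrases in two halves: the first half (mm. 1-6) ends with an imperfect authentic cadence, the second (mm. 7-12) with a perfect authentic cadence — a large antecedent–consequent pair, i.e. a double period.
Phrase 3 begins with different material from phrase 1, making it contrasting.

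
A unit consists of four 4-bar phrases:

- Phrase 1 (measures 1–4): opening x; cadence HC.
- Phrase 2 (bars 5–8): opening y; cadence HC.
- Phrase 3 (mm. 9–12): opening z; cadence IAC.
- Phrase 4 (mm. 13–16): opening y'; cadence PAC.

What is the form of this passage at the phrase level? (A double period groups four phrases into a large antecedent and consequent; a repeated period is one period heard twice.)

contrasting double period

Four phrases in two halves: the first half (mm. 1–8) ends with a half cadence, the second (bars 9–16) with a perfect authentic cadence — a large antecedent–consequent pair, i.e. a double period.
Phrase 3 begins with different material from phrase 1, making it contrasting.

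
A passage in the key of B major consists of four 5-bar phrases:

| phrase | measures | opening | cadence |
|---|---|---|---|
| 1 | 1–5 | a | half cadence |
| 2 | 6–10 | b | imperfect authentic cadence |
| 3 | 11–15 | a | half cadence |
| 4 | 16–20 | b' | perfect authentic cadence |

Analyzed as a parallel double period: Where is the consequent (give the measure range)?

measures 11–20

In a double period the four phrases pair into a large antecedent (phrases 1–2, ending imperfect authentic cadence) and a large consequent (phrases 3–4, ending perfect authentic cadence). The consequent spans bars 11-20.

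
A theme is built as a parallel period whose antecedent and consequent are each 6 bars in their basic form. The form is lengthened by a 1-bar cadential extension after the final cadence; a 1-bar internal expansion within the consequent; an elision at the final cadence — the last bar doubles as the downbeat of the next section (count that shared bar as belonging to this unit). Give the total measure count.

Basic parallel period: 6 + 6 = 12 bars.
12 (basic form) + 1 (cadential extension) + 1 (internal expansion) = 14.
The elision shares a bar with the next section but does not change this unit's count.

14 measures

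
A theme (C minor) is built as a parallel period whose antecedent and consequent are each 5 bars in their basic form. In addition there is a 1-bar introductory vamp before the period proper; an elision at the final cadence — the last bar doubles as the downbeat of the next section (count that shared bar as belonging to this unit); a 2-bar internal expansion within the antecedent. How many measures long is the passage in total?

Basic parallel period: 5 + 5 = 10 bars.
10 (basic form) + 1 (introduction) + 2 (internal expansion) = 13.
The elision shares a bar with the next section but does not change this unit's count.

13 measures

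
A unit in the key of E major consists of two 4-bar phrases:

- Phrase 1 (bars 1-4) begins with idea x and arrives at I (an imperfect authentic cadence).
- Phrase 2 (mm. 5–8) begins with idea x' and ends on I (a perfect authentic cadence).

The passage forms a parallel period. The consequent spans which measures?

measures 5–8

The antecedent is the phrase ending with the weaker cadence (imperfect authentic cadence, phrase 1) and the consequent the one ending more conclusively (perfect authentic cadence, phrase 2); the consequent is mm. 5-8.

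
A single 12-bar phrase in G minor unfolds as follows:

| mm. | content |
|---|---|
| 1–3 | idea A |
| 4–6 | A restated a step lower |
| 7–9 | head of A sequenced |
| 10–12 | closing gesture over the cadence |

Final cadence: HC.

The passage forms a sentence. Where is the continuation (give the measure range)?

After the presentation (bars 1-6), the continuation covers the fragmentation through the cadence: mm. 7–12.

measures 7–12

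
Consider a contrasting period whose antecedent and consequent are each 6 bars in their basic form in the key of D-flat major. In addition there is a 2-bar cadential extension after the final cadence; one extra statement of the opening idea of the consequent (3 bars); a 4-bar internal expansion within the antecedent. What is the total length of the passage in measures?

Basic contrasting period: 6 + 6 = 12 bars.
12 (basic form) + 2 (cadential extension) + 3 (extra statement) + 4 (internal expansion) = 21.

21 measures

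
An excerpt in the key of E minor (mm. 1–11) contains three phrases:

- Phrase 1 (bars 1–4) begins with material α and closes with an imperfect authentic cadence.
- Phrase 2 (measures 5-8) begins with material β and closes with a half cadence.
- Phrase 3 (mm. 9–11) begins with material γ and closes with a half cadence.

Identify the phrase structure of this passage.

phrase group

The final phrase closes with a half cadence, which is not stronger than the preceding half cadence; the 3 phrases lack an overall antecedent–consequent design and so form a phrase group.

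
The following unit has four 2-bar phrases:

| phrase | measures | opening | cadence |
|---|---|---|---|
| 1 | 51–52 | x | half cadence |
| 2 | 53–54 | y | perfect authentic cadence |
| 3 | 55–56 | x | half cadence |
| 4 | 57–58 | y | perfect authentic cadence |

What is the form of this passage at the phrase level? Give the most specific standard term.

The cadence pattern HC–PAC–HC–PAC is weak–strong twice, and phrases 3–4 restate phrases 1–2: a period heard twice, not a double period (which would end weakly at phrase 2).

repeated period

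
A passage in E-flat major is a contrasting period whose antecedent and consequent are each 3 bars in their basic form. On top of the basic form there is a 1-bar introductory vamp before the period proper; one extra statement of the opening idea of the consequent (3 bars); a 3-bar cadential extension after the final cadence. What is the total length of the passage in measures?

13 measures

Basic contrasting period: 3 + 3 = 6 bars.
6 (basic form) + 1 (introduction) + 3 (extra statement) + 3 (cadential extension) = 13.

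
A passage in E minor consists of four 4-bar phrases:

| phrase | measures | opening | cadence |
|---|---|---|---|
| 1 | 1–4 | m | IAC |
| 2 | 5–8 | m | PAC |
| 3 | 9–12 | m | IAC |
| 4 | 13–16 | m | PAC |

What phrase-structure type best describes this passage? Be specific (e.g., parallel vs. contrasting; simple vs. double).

The cadence pattern IAC–PAC–IAC–PAC is weak–strong twice, and phrases 3–4 restate phrases 1–2: a period heard twice, not a double period (which would end weakly at phrase 2).

repeated period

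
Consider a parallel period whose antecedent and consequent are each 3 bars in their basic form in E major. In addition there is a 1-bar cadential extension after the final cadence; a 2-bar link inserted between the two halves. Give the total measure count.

9 measures

Basic parallel period: 3 + 3 = 6 bars.
6 (basic form) + 1 (cadential extension) + 2 (link) = 9.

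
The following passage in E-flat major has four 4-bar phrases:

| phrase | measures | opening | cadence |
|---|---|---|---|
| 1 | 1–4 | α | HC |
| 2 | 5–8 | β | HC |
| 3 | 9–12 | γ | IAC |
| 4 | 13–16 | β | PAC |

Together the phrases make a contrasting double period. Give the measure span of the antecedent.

measures 1–8

In a double period the first pair of phrases (ending half cadence) is the large antecedent and the second pair (ending perfect authentic cadence) is the large consequent; the antecedent is measures 1–8.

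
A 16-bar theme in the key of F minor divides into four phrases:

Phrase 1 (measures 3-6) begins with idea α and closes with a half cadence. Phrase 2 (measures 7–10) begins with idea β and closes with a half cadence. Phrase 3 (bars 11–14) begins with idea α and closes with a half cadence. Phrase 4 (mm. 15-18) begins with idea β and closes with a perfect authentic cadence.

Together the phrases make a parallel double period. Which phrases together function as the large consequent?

In a double period the first pair of phrases (ending half cadence) is the large antecedent and the second pair (ending perfect authentic cadence) is the large consequent; the consequent is phrases 3 and 4.

phrases 3 and 4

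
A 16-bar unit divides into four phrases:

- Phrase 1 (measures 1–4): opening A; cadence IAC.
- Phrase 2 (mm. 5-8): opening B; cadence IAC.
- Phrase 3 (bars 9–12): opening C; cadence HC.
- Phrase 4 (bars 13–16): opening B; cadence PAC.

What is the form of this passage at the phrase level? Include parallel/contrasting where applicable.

contrasting double period

Four phrases in two halves: the first half (measures 1-8) ends with an imperfect authentic cadence, the second (mm. 9–16) with a perfect authentic cadence — a large antecedent–consequent pair, i.e. a double period.
Phrase 3 begins with different material from phrase 1, making it contrasting.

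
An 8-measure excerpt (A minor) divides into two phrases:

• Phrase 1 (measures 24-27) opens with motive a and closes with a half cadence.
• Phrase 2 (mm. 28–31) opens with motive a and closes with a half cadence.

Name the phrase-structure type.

repeated phrase

Both phrases have the same opening (a) and the same cadence (half cadence): the second is a restatement, not a consequent, so this is a repeated phrase rather than a period.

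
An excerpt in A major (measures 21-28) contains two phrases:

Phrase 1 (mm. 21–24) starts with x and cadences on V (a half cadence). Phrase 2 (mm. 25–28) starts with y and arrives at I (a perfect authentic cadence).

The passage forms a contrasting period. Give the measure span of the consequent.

The antecedent is the phrase ending with the weaker cadence (half cadence, phrase 1) and the consequent the one ending more conclusively (perfect authentic cadence, phrase 2); the consequent is mm. 25–28.

measures 25–28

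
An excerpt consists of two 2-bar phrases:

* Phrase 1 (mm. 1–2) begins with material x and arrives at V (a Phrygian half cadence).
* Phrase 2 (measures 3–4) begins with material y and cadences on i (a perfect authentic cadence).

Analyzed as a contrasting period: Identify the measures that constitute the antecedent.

The antecedent is the phrase ending with the weaker cadence (Phrygian half cadence, phrase 1) and the consequent the one ending more conclusively (perfect authentic cadence, phrase 2); the antecedent is mm. 1–2.

measures 1–2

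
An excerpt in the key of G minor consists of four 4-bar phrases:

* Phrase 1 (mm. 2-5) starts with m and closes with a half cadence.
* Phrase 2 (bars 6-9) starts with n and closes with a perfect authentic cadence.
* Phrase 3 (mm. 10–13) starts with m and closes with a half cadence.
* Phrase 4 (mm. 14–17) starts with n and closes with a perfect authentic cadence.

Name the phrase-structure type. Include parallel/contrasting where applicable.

The cadence pattern HC–PAC–HC–PAC is weak–strong twice, and phrases 3–4 restate phrases 1–2: a period heard twice, not a double period (which would end weakly at phrase 2).

repeated period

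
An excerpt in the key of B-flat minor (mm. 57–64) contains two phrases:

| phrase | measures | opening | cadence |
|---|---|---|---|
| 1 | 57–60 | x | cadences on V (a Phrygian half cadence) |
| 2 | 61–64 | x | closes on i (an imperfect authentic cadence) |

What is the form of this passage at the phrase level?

parallel period

Phrase 1 ends with a Phrygian half cadence (weaker) and phrase 2 with an imperfect authentic cadence (stronger): antecedent + consequent = a period.
The two phrases open with the same material (x / x), so the period is parallel.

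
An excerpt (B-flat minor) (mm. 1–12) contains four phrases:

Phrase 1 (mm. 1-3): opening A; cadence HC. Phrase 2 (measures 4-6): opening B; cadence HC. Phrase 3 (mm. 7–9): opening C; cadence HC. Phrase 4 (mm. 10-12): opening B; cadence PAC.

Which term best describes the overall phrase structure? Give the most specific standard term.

Four phrases in two halves: the first half (bars 1–6) ends with a half cadence, the second (bars 7–12) with a perfect authentic cadence — a large antecedent–consequent pair, i.e. a double period.
Phrase 3 begins with different material from phrase 1, making it contrasting.

contrasting double period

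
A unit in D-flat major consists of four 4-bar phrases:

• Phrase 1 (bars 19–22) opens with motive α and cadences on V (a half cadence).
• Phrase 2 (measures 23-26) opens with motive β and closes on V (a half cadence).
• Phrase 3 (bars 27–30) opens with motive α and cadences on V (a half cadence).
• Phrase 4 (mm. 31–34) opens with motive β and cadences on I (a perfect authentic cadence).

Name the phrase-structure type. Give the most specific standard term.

Four phrases in two halves: the first half (mm. 19-26) ends with a half cadence, the second (mm. 27–34) with a perfect authentic cadence — a large antecedent–consequent pair, i.e. a double period.
Phrase 3 begins with the same material as phrase 1, making it parallel.

parallel double period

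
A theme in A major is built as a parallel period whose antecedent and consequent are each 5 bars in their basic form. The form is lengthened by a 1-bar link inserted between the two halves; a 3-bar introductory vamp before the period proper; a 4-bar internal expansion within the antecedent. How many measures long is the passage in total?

18 measures

Basic parallel period: 5 + 5 = 10 bars.
10 (basic form) + 1 (link) + 3 (introduction) + 4 (internal expansion) = 18.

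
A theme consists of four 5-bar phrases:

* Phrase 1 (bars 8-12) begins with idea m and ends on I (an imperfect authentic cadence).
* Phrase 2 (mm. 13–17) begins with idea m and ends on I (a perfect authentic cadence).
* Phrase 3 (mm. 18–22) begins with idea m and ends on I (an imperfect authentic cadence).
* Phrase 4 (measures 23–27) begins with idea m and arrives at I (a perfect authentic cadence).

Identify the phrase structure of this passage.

repeated period

The cadence pattern IAC–PAC–IAC–PAC is weak–strong twice, and phrases 3–4 restate phrases 1–2: a period heard twice, not a double period (which would end weakly at phrase 2).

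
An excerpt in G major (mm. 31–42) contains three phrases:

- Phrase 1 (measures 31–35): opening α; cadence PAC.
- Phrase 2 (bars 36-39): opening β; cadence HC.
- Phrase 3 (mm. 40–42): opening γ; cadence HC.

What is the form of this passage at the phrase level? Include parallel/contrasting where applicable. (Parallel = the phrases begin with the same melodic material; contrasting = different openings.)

phrase group

The final phrase closes with a half cadence, which is not stronger than the preceding half cadence; the 3 phrases lack an overall antecedent–consequent design and so form a phrase group.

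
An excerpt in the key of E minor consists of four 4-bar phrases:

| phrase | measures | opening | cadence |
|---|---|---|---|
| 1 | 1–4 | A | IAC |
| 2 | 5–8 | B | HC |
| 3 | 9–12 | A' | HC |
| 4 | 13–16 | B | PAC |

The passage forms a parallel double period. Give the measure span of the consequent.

measures 9–16

In a double period the first pair of phrases (ending half cadence) is the large antecedent and the second pair (ending perfect authentic cadence) is the large consequent; the consequent is measures 9–16.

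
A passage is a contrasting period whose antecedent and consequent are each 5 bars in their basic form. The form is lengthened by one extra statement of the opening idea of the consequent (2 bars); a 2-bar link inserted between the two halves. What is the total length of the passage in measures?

14 measures

Basic contrasting period: 5 + 5 = 10 bars.
10 (basic form) + 2 (extra statement) + 2 (link) = 14.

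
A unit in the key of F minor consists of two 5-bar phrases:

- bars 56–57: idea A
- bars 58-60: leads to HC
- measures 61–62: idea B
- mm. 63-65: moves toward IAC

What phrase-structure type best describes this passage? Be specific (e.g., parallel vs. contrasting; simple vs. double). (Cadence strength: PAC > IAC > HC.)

Phrase 1 ends with a half cadence (weaker) and phrase 2 with an imperfect authentic cadence (stronger): antecedent + consequent = a period.
The two phrases open with different material (A / B), so the period is contrasting.

contrasting period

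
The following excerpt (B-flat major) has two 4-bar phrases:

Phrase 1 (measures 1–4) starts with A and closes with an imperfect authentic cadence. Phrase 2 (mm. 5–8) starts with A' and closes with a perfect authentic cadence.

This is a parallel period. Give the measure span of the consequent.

measures 5–8

The phrase ending with the weaker cadence (imperfect authentic cadence) is the antecedent; the one ending more conclusively (perfect authentic cadence) is the consequent. The consequent is measures 5–8.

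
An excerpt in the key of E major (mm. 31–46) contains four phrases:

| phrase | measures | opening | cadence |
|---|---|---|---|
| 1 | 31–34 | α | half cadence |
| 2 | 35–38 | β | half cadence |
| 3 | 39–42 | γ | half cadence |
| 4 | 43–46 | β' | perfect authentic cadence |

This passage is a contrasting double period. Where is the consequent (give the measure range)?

In a double period the four phrases pair into a large antecedent (phrases 1–2, ending half cadence) and a large consequent (phrases 3–4, ending perfect authentic cadence). The consequent spans measures 39–46.

measures 39–46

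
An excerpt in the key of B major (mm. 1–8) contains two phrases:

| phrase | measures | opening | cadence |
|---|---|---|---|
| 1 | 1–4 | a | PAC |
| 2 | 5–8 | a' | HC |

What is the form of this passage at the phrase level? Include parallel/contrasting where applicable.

The second phrase closes with a half cadence, which is not stronger than the first phrase's perfect authentic cadence; without a weak→strong cadential pair there is no antecedent–consequent relationship, so this is a phrase group rather than a period.

phrase group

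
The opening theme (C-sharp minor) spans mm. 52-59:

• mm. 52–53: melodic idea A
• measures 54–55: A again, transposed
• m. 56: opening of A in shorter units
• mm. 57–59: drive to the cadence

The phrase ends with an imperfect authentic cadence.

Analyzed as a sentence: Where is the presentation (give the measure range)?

The presentation of a sentence is the basic idea (mm. 52–53) plus its repetition (mm. 54–55); the presentation is therefore bars 52–55.

measures 52–55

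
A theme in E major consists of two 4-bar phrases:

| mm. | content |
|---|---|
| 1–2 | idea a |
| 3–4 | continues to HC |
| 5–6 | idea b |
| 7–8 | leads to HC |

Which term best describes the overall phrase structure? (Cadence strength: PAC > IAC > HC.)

The second phrase closes with a half cadence, which is not stronger than the first phrase's half cadence; without a weak→strong cadential pair there is no antecedent–consequent relationship, so this is a phrase group rather than a period.

phrase group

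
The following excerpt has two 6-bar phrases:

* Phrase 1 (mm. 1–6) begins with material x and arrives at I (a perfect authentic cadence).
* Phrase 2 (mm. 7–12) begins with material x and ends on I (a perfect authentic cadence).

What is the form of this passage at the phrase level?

repeated phrase

Both phrases have the same opening (x) and the same cadence (perfect authentic cadence): the second is a restatement, not a consequent, so this is a repeated phrase rather than a period.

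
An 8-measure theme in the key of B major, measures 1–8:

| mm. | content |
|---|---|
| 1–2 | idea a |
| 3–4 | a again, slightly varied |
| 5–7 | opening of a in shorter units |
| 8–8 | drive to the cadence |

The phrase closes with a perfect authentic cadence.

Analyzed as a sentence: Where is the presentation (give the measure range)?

The presentation of a sentence is the basic idea (bars 1–2) plus its repetition (mm. 3–4); the presentation is therefore mm. 1–4.

measures 1–4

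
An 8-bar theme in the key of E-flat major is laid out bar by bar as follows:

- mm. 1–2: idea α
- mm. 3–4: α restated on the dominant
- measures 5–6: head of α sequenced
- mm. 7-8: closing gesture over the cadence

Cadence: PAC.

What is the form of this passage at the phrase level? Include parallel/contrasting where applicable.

Basic idea (mm. 1-2) + its repetition (mm. 3–4) form the presentation; fragmentation and cadence (bars 5-8) form the continuation — the 8-bar whole is a sentence.

sentence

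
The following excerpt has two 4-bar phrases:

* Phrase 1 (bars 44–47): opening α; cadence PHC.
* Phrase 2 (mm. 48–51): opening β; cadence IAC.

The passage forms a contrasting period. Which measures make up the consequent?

measures 48–51

The phrase ending with the weaker cadence (Phrygian half cadence) is the antecedent; the one ending more conclusively (imperfect authentic cadence) is the consequent. The consequent is measures 48–51.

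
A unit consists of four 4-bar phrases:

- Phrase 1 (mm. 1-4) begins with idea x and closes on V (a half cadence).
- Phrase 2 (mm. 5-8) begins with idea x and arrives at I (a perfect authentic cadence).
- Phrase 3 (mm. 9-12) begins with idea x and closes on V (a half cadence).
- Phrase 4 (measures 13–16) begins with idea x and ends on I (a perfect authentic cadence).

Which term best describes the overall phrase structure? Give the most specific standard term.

repeated period

The cadence pattern HC–PAC–HC–PAC is weak–strong twice, and phrases 3–4 restate phrases 1–2: a period heard twice, not a double period (which would end weakly at phrase 2).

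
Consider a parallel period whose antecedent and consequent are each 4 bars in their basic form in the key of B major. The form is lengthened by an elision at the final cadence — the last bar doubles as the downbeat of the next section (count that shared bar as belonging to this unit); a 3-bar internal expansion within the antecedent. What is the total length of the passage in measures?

Basic parallel period: 4 + 4 = 8 bars.
8 (basic form) + 3 (internal expansion) = 11.
The elision shares a bar with the next section but does not change this unit's count.

11 measures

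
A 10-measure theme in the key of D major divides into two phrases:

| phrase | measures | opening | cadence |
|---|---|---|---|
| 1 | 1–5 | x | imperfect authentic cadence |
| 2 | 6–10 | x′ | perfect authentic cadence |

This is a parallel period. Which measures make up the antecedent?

The phrase ending with the weaker cadence (imperfect authentic cadence) is the antecedent; the one ending more conclusively (perfect authentic cadence) is the consequent. The antecedent is measures 1–5.

measures 1–5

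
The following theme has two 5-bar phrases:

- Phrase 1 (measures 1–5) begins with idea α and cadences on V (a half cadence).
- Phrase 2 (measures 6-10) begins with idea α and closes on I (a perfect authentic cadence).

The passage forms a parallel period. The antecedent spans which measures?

measures 1–5

The antecedent is the phrase ending with the weaker cadence (half cadence, phrase 1) and the consequent the one ending more conclusively (perfect authentic cadence, phrase 2); the antecedent is bars 1–5.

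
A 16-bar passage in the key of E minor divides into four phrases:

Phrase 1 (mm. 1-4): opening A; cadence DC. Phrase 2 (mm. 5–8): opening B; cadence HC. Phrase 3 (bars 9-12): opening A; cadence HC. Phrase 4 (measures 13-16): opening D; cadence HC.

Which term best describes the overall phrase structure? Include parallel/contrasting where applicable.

Phrase 4 ends with a half cadence, no stronger than phrase 2's half cadence, so the four phrases do not form a double period; nor do phrases 3–4 duplicate 1–2, so it is not a repeated period. With no phrase reaching a conclusive cadence, the passage is a phrase group.

phrase group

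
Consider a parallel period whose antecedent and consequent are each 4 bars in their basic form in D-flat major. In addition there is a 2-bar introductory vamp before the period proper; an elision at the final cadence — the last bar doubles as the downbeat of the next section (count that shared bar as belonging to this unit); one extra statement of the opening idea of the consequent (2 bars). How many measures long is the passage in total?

Basic parallel period: 4 + 4 = 8 bars.
8 (basic form) + 2 (introduction) + 2 (extra statement) = 12.
The elision shares a bar with the next section but does not change this unit's count.

12 measures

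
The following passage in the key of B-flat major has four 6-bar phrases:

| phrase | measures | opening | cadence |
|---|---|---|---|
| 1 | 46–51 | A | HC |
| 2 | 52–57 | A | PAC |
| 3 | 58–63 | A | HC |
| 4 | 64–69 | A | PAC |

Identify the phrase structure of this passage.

repeated period

The cadence pattern HC–PAC–HC–PAC is weak–strong twice, and phrases 3–4 restate phrases 1–2: a period heard twice, not a double period (which would end weakly at phrase 2).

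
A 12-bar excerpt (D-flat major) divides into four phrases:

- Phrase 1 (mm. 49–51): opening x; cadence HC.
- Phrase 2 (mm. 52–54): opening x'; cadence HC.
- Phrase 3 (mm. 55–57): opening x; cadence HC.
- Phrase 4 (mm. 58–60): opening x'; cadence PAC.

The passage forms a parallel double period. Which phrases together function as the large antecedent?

phrases 1 and 2

In a double period the first pair of phrases (ending half cadence) is the large antecedent and the second pair (ending perfect authentic cadence) is the large consequent; the antecedent is phrases 1 and 2.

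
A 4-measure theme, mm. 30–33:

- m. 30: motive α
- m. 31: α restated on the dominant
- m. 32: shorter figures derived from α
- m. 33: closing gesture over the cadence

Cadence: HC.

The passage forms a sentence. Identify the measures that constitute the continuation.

measures 32–33

After the presentation (mm. 30–31), the continuation covers the fragmentation through the cadence: mm. 32–33.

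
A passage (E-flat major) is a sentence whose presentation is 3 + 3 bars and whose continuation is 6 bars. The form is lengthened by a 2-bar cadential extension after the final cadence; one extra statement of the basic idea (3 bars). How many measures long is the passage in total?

17 measures

Basic sentence: 3 + 3 + 6 = 12 bars.
12 (basic form) + 2 (cadential extension) + 3 (extra statement) = 17.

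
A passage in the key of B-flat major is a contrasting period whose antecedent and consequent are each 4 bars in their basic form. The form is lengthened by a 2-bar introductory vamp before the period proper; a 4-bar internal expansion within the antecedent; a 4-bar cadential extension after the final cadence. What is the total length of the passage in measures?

Basic contrasting period: 4 + 4 = 8 bars.
8 (basic form) + 2 (introduction) + 4 (internal expansion) + 4 (cadential extension) = 18.

18 measures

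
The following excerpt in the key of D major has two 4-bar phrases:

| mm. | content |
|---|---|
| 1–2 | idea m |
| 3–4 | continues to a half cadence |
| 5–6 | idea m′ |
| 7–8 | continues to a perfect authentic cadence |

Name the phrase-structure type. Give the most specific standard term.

parallel period

Phrase 1 ends with a half cadence (weaker) and phrase 2 with a perfect authentic cadence (stronger): antecedent + consequent = a period.
The two phrases open with the same material (m / m′), so the period is parallel.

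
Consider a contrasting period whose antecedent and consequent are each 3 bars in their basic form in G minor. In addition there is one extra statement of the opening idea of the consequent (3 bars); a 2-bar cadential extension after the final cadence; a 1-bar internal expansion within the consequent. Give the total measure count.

12 measures

Basic contrasting period: 3 + 3 = 6 bars.
6 (basic form) + 3 (extra statement) + 2 (cadential extension) + 1 (internal expansion) = 12.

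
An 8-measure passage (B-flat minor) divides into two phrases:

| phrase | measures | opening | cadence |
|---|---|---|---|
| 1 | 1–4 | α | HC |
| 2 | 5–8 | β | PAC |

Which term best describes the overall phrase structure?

Phrase 1 ends with a half cadence (weaker) and phrase 2 with a perfect authentic cadence (stronger): antecedent + consequent = a period.
The two phrases open with different material (α / β), so the period is contrasting.

contrasting period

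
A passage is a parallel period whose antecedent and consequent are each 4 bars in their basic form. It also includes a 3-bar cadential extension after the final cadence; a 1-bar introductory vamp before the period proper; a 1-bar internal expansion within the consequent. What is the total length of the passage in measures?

13 measures

Basic parallel period: 4 + 4 = 8 bars.
8 (basic form) + 3 (cadential extension) + 1 (introduction) + 1 (internal expansion) = 13.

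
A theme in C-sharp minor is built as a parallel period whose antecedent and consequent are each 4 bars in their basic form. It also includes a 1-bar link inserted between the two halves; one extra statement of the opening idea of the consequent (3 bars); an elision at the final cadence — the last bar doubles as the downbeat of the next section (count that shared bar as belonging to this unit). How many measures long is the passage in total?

12 measures

Basic parallel period: 4 + 4 = 8 bars.
8 (basic form) + 1 (link) + 3 (extra statement) = 12.
The elision shares a bar with the next section but does not change this unit's count.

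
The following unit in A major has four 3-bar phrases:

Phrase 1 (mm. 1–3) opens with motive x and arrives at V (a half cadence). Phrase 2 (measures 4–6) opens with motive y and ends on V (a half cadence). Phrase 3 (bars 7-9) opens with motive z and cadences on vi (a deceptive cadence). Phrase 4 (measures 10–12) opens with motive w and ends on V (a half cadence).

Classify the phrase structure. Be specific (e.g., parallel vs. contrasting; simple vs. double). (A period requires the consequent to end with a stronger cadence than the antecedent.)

phrase group

Phrase 4 ends with a half cadence, no stronger than phrase 2's half cadence, so the four phrases do not form a double period; nor do phrases 3–4 duplicate 1–2, so it is not a repeated period. With no phrase reaching a conclusive cadence, the passage is a phrase group.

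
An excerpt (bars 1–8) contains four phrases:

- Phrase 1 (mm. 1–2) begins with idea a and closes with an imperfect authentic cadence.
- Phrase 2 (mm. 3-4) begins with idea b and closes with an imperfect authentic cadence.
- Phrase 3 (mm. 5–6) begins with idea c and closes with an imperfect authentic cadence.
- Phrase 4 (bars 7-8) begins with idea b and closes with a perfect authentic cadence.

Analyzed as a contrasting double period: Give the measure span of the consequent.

In a double period the four phrases pair into a large antecedent (phrases 1–2, ending imperfect authentic cadence) and a large consequent (phrases 3–4, ending perfect authentic cadence). The consequent spans mm. 5–8.

measures 5–8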